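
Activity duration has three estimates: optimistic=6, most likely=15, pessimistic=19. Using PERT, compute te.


te = (o + 4m + p) / 6
= (6 + 4×15 + 19) / 6
= (6 + 60 + 19) / 6
= 85 / 6
= 14.17


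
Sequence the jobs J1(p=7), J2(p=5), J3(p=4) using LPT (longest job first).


LPT: sort by longest processing time first
  J1: p=7
  J2: p=5
  J3: p=4
Order: J1 → J2 → J3


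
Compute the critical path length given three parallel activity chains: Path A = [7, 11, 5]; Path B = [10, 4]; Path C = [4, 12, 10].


Path A: 7 + 11 + 5 = 23
Path B: 10 + 4 = 14
Path C: 4 + 12 + 10 = 26
Critical path = longest = max(23, 14, 26)
= 26 (Path C)


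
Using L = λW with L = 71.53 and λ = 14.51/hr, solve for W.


Little's law: L = λW → W = L / λ
= 71.53 / 14.51
= 4.93 hours


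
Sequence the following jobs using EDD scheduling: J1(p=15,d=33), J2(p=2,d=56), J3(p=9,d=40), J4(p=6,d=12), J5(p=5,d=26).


EDD: sort by earliest due date
  J4: d=12, p=6
  J5: d=26, p=5
  J1: d=33, p=15
  J3: d=40, p=9
  J2: d=56, p=2
Order: J4 → J5 → J1 → J3 → J2


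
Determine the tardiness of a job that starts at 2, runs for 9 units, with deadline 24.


Completion = start + processing = 2 + 9 = 11
Tardiness = max(0, C - d) = max(0, 11 - 24)
= max(0, -13)
= 0


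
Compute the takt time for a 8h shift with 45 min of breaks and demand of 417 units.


Available = 8×60 - 45 = 435 min
Takt time = 435 / 417
= 1.04 min/unit


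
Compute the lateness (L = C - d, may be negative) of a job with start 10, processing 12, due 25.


Completion = 10 + 12 = 22
Lateness = C - d = 22 - 25
= -3


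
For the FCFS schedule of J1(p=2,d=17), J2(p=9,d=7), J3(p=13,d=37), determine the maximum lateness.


Lateness per job (L = C - d):
  J1: C=2, d=17, L=-15
  J2: C=11, d=7, L=4
  J3: C=24, d=37, L=-13
Lmax = max(-15, 4, -13)
= 4


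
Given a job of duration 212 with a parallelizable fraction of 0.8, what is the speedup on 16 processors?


Amdahl's law: T_p = T × ((1-p) + p/N)
= 212 × ((1-0.8) + 0.8/16)
= 212 × (0.20 + 0.0500)
= 212 × 0.2500
= 53.00
Speedup = 212/53.00
= 4.00×


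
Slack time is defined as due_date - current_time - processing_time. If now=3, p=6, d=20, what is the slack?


Slack = due - current_time - processing
= 20 - 3 - 6
= 11


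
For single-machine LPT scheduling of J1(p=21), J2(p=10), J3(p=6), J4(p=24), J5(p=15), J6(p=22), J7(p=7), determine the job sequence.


LPT: sort by longest processing time first
  J4: p=24
  J6: p=22
  J1: p=21
  J5: p=15
  J2: p=10
  J7: p=7
  J3: p=6
Order: J4 → J6 → J1 → J5 → J2 → J7 → J3


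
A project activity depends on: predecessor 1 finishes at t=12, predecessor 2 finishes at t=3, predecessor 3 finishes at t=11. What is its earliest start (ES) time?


ES = max of all predecessor completion times
Predecessors: [12, 3, 11]
ES = max(12, 3, 11)
= 12


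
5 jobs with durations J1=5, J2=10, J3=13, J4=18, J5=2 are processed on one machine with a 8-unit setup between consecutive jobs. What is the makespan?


Makespan = Σ processing + (n-1) × setup
= (5 + 10 + 13 + 18 + 2) + (5-1)×8
= 48 + 32
= 80 time units


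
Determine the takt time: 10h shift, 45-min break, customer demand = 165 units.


Available = 10×60 - 45 = 555 min
Takt time = 555 / 165
= 3.36 min/unit


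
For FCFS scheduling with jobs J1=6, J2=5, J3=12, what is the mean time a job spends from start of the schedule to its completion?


Completion times:
  J1: completes at 6
  J2: completes at 11
  J3: completes at 23
Sum = 40
Average = 40/3
= 13.33


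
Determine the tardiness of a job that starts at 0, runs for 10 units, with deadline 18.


Completion = start + processing = 0 + 10 = 10
Tardiness = max(0, C - d) = max(0, 10 - 18)
= max(0, -8)
= 0


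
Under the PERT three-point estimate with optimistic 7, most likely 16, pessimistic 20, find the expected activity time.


te = (o + 4m + p) / 6
= (7 + 4×16 + 20) / 6
= (7 + 64 + 20) / 6
= 91 / 6
= 15.17


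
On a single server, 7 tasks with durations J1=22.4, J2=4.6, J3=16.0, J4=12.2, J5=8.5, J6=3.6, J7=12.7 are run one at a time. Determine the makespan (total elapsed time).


Sequential makespan: sum all processing times
= 22.4 + 4.6 + 16.0 + 12.2 + 8.5 + 3.6 + 12.7
= 80.0 time units


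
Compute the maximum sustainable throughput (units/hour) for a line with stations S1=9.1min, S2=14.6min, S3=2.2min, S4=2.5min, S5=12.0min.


Bottleneck = longest station time
Station times: [9.1, 14.6, 2.2, 2.5, 12.0]
Max = 14.6 min
Rate = 60 / 14.6
= 4.11 units/hour (bottleneck: 14.6min)


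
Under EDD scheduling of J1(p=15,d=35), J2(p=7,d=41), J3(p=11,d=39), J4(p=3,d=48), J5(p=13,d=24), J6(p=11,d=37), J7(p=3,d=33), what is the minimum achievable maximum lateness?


EDD order: J5 → J7 → J1 → J6 → J3 → J2 → J4
Completion and lateness:
  J5: C=13, d=24, L=13-24=-11
  J7: C=16, d=33, L=16-33=-17
  J1: C=31, d=35, L=31-35=-4
  J6: C=42, d=37, L=42-37=5
  J3: C=53, d=39, L=53-39=14
  J2: C=60, d=41, L=60-41=19
  J4: C=63, d=48, L=63-48=15
Lmax = max(-11, -17, -4, 5, 14, 19, 15)
= 19


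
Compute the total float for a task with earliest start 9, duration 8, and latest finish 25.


EF = ES + duration = 9 + 8 = 17
LS = LF - duration = 25 - 8 = 17
Total Float = LF - EF = 25 - 17
(or LS - ES = 17 - 9)
= 8


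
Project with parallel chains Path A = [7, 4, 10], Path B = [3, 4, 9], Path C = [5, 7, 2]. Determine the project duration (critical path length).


Path A: 7 + 4 + 10 = 21
Path B: 3 + 4 + 9 = 16
Path C: 5 + 7 + 2 = 14
Critical path = longest = max(21, 16, 14)
= 21 (Path A)


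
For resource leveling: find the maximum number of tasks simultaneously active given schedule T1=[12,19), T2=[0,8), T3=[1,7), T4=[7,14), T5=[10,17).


Check each time point for overlaps:
  t=12: 3 tasks active (T1, T4, T5)
Max concurrent = 3


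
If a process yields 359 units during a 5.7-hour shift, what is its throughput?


Throughput = units / time
= 359 / 5.7
= 63.0 units/hour


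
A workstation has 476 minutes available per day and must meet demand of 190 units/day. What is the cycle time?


Cycle time = available time / demand
= 476 / 190
= 2.51 min/unit


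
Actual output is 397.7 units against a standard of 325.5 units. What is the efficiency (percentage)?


Efficiency = (actual / standard) × 100
= (397.7 / 325.5) × 100
= 122.2%


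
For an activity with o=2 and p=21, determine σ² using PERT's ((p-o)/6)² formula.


σ² = ((p - o) / 6)² = (p - o)² / 36
= (21 - 2)² / 36
= 19² / 36
= 361 / 36
= 10.0278


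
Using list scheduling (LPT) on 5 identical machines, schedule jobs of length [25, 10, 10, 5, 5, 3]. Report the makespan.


Jobs (LPT sorted): [25, 10, 10, 5, 5, 3]
Machines: 5
  J=25 → Machine 1 (load: 0+25=25)
  J=10 → Machine 2 (load: 0+10=10)
  J=10 → Machine 3 (load: 0+10=10)
  J=5 → Machine 4 (load: 0+5=5)
  J=5 → Machine 5 (load: 0+5=5)
  J=3 → Machine 4 (load: 5+3=8)
Machine loads: [25, 10, 10, 8, 5]
Makespan = max = 25 time units


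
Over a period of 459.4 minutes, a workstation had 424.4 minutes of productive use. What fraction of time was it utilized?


Utilization = busy / total × 100
= 424.4 / 459.4 × 100
= 92.4%


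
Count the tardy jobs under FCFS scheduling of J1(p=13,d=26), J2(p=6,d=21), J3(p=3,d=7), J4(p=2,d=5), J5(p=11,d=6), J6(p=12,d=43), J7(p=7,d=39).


Completion vs due date:
  J1: C=13, d=26 → on time
  J2: C=19, d=21 → on time
  J3: C=22, d=7 → TARDY
  J4: C=24, d=5 → TARDY
  J5: C=35, d=6 → TARDY
  J6: C=47, d=43 → TARDY
  J7: C=54, d=39 → TARDY
Tardy jobs: J3, J4, J5, J6, J7
Count = 5


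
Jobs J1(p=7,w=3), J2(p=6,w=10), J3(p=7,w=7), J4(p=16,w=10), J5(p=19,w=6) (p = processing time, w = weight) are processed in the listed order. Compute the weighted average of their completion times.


Completion times:
  J1: C=7, w×C=3×7=21
  J2: C=13, w×C=10×13=130
  J3: C=20, w×C=7×20=140
  J4: C=36, w×C=10×36=360
  J5: C=55, w×C=6×55=330
Sum w×C = 981
Sum w = 36
Weighted avg = 981/36
= 27.25


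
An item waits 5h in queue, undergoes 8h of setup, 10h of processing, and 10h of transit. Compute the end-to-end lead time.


Lead time = queue + setup + processing + transit
= 5 + 8 + 10 + 10
= 33 hours


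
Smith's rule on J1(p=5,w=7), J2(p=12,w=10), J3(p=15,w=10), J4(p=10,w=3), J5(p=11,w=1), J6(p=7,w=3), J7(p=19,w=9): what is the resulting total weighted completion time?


WSPT order (by p/w): J1 → J2 → J3 → J7 → J6 → J4 → J5
  J1: C=5, w·C=7×5=35
  J2: C=17, w·C=10×17=170
  J3: C=32, w·C=10×32=320
  J7: C=51, w·C=9×51=459
  J6: C=58, w·C=3×58=174
  J4: C=68, w·C=3×68=204
  J5: C=79, w·C=1×79=79
Σ w·C = 1441
= 1441


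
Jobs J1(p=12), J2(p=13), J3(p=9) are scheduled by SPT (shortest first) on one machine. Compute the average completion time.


SPT order: J3 → J1 → J2
Completion times:
  J3: C=9
  J1: C=21
  J2: C=34
Sum = 64, n = 3
Mean flow = 64/3
= 21.33


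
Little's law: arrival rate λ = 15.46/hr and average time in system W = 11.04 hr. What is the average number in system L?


Little's law: L = λ × W
= 15.46 × 11.04
= 170.68


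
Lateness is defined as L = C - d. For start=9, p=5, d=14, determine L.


Completion = 9 + 5 = 14
Lateness = C - d = 14 - 14
= 0


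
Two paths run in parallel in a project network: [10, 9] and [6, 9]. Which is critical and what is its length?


Path A: 10 + 9 = 19
Path B: 6 + 9 = 15
Critical path = longest = max(19, 15)
= 19 (Path A)


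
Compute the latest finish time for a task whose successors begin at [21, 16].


LF = min of all successor start times
Successors start at: [21, 16]
LF = min(21, 16)
= 16


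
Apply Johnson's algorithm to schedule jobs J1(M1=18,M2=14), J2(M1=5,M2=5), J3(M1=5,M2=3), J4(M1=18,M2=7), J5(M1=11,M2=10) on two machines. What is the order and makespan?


Johnson's rule:
Group 1 (M1≤M2, sort by M1): ['J2']
Group 2 (M1>M2, sort desc M2): ['J1', 'J5', 'J4', 'J3']
Sequence: J2 → J1 → J5 → J4 → J3
Makespan calculation:
  J2: M1 done=5, M2 done=10
  J1: M1 done=23, M2 done=37
  J5: M1 done=34, M2 done=47
  J4: M1 done=52, M2 done=59
  J3: M1 done=57, M2 done=62
= Sequence: J2 → J1 → J5 → J4 → J3, Makespan: 62


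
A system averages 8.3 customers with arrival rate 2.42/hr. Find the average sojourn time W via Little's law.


Little's law: L = λW → W = L / λ
= 8.3 / 2.42
= 3.43 hours


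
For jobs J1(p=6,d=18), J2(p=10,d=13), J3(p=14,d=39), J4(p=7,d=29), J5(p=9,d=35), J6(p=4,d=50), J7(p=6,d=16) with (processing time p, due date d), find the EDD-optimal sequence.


EDD: sort by earliest due date
  J2: d=13, p=10
  J7: d=16, p=6
  J1: d=18, p=6
  J4: d=29, p=7
  J5: d=35, p=9
  J3: d=39, p=14
  J6: d=50, p=4
Order: J2 → J7 → J1 → J4 → J5 → J3 → J6


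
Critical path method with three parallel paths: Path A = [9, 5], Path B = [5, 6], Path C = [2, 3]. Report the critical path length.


Path A: 9 + 5 = 14
Path B: 5 + 6 = 11
Path C: 2 + 3 = 5
Critical path = longest = max(14, 11, 5)
= 14 (Path A)


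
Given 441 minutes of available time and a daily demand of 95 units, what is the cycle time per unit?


Cycle time = available time / demand
= 441 / 95
= 4.64 min/unit


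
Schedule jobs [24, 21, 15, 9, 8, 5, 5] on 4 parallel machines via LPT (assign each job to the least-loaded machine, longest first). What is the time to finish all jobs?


Jobs (LPT sorted): [24, 21, 15, 9, 8, 5, 5]
Machines: 4
  J=24 → Machine 1 (load: 0+24=24)
  J=21 → Machine 2 (load: 0+21=21)
  J=15 → Machine 3 (load: 0+15=15)
  J=9 → Machine 4 (load: 0+9=9)
  J=8 → Machine 4 (load: 9+8=17)
  J=5 → Machine 3 (load: 15+5=20)
  J=5 → Machine 4 (load: 17+5=22)
Machine loads: [24, 21, 20, 22]
Makespan = max = 24 time units


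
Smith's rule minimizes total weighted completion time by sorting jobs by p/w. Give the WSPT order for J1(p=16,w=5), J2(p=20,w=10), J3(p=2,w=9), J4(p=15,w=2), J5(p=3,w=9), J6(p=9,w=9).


WSPT (Smith's rule): sort by p/w ascending
  J3: p/w = 2/9 = 0.222
  J5: p/w = 3/9 = 0.333
  J6: p/w = 9/9 = 1.000
  J2: p/w = 20/10 = 2.000
  J1: p/w = 16/5 = 3.200
  J4: p/w = 15/2 = 7.500
Order: J3 → J5 → J6 → J2 → J1 → J4


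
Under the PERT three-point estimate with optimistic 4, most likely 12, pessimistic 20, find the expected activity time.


te = (o + 4m + p) / 6
= (4 + 4×12 + 20) / 6
= (4 + 48 + 20) / 6
= 72 / 6
= 12.00


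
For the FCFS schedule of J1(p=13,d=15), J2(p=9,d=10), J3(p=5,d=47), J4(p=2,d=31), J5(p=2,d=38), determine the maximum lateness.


Lateness per job (L = C - d):
  J1: C=13, d=15, L=-2
  J2: C=22, d=10, L=12
  J3: C=27, d=47, L=-20
  J4: C=29, d=31, L=-2
  J5: C=31, d=38, L=-7
Lmax = max(-2, 12, -20, -2, -7)
= 12


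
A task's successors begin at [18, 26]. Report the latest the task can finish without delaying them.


LF = min of all successor start times
Successors start at: [18, 26]
LF = min(18, 26)
= 18


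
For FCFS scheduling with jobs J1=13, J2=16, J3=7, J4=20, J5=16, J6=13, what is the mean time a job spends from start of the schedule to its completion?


Completion times:
  J1: completes at 13
  J2: completes at 29
  J3: completes at 36
  J4: completes at 56
  J5: completes at 72
  J6: completes at 85
Sum = 291
Average = 291/6
= 48.50


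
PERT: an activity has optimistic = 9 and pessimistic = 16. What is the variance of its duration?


σ² = ((p - o) / 6)² = (p - o)² / 36
= (16 - 9)² / 36
= 7² / 36
= 49 / 36
= 1.3611


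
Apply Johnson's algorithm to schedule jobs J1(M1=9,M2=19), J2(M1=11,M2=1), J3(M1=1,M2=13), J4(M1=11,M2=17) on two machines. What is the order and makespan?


Johnson's rule:
Group 1 (M1≤M2, sort by M1): ['J3', 'J1', 'J4']
Group 2 (M1>M2, sort desc M2): ['J2']
Sequence: J3 → J1 → J4 → J2
Makespan calculation:
  J3: M1 done=1, M2 done=14
  J1: M1 done=10, M2 done=33
  J4: M1 done=21, M2 done=50
  J2: M1 done=32, M2 done=51
= Sequence: J3 → J1 → J4 → J2, Makespan: 51


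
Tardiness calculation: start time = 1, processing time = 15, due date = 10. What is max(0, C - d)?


Completion = start + processing = 1 + 15 = 16
Tardiness = max(0, C - d) = max(0, 16 - 10)
= max(0, 6)
= 6


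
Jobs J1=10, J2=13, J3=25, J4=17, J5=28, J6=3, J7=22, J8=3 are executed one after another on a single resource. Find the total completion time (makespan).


Sequential makespan: sum all processing times
= 10 + 13 + 25 + 17 + 28 + 3 + 22 + 3
= 121 time units


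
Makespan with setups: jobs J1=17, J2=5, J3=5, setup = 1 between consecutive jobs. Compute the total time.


Makespan = Σ processing + (n-1) × setup
= (17 + 5 + 5) + (3-1)×1
= 27 + 2
= 29 time units


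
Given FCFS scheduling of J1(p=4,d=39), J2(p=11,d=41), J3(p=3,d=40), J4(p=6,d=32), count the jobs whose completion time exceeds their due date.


Completion vs due date:
  J1: C=4, d=39 → on time
  J2: C=15, d=41 → on time
  J3: C=18, d=40 → on time
  J4: C=24, d=32 → on time
Tardy jobs: none
Count = 0


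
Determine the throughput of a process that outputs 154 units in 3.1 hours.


Throughput = units / time
= 154 / 3.1
= 49.7 units/hour


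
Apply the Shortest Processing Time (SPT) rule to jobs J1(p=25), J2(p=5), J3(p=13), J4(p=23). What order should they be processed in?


SPT: sort by shortest processing time
  J2: p=5
  J3: p=13
  J4: p=23
  J1: p=25
Order: J2 → J3 → J4 → J1


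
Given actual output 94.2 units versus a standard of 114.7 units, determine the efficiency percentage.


Efficiency = (actual / standard) × 100
= (94.2 / 114.7) × 100
= 82.1%


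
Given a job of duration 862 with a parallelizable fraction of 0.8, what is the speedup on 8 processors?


Amdahl's law: T_p = T × ((1-p) + p/N)
= 862 × ((1-0.8) + 0.8/8)
= 862 × (0.20 + 0.1000)
= 862 × 0.3000
= 258.60
Speedup = 862/258.60
= 3.33×


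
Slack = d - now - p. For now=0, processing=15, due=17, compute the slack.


Slack = due - current_time - processing
= 17 - 0 - 15
= 2


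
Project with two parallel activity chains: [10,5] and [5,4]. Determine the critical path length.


Path A: 10 + 5 = 15
Path B: 5 + 4 = 9
Critical path = longest = max(15, 9)
= 15 (Path A)


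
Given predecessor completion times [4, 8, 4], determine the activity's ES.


ES = max of all predecessor completion times
Predecessors: [4, 8, 4]
ES = max(4, 8, 4)
= 8


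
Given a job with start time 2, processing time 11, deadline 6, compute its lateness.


Completion = 2 + 11 = 13
Lateness = C - d = 13 - 6
= 7


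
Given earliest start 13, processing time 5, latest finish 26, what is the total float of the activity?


EF = ES + duration = 13 + 5 = 18
LS = LF - duration = 26 - 5 = 21
Total Float = LF - EF = 26 - 18
(or LS - ES = 21 - 13)
= 8


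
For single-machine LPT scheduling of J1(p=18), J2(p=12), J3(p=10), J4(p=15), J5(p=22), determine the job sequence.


LPT: sort by longest processing time first
  J5: p=22
  J1: p=18
  J4: p=15
  J2: p=12
  J3: p=10
Order: J5 → J1 → J4 → J2 → J3


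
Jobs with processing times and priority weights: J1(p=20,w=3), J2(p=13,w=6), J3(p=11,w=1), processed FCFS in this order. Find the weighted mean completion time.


Completion times:
  J1: C=20, w×C=3×20=60
  J2: C=33, w×C=6×33=198
  J3: C=44, w×C=1×44=44
Sum w×C = 302
Sum w = 10
Weighted avg = 302/10
= 30.20


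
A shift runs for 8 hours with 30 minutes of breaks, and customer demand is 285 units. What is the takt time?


Available = 8×60 - 30 = 450 min
Takt time = 450 / 285
= 1.58 min/unit


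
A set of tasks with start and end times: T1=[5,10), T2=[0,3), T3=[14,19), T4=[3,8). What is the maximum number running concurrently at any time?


Check each time point for overlaps:
  t=5: 2 tasks active (T1, T4)
Max concurrent = 2


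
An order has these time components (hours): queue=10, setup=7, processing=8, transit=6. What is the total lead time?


Lead time = queue + setup + processing + transit
= 10 + 7 + 8 + 6
= 31 hours


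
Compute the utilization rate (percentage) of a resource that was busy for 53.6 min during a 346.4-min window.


Utilization = busy / total × 100
= 53.6 / 346.4 × 100
= 15.5%


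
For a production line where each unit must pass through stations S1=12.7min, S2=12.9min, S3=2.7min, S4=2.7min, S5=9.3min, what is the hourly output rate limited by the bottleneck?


Bottleneck = longest station time
Station times: [12.7, 12.9, 2.7, 2.7, 9.3]
Max = 12.9 min
Rate = 60 / 12.9
= 4.65 units/hour (bottleneck: 12.9min)


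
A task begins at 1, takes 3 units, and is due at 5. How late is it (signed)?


Completion = 1 + 3 = 4
Lateness = C - d = 4 - 5
= -1


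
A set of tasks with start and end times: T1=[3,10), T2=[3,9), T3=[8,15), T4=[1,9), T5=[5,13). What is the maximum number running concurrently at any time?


Check each time point for overlaps:
  t=8: 5 tasks active (T1, T2, T3, T4, T5)
Max concurrent = 5


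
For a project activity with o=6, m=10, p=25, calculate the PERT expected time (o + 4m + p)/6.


te = (o + 4m + p) / 6
= (6 + 4×10 + 25) / 6
= (6 + 40 + 25) / 6
= 71 / 6
= 11.83


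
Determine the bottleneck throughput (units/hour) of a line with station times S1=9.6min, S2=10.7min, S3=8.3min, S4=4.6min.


Bottleneck = longest station time
Station times: [9.6, 10.7, 8.3, 4.6]
Max = 10.7 min
Rate = 60 / 10.7
= 5.61 units/hour (bottleneck: 10.7min)


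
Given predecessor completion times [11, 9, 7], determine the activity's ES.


ES = max of all predecessor completion times
Predecessors: [11, 9, 7]
ES = max(11, 9, 7)
= 11


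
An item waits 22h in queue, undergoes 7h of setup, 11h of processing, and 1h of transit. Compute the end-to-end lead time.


Lead time = queue + setup + processing + transit
= 22 + 7 + 11 + 1
= 41 hours


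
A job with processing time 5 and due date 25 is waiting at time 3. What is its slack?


Slack = due - current_time - processing
= 25 - 3 - 5
= 17


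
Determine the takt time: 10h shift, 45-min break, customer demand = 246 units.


Available = 10×60 - 45 = 555 min
Takt time = 555 / 246
= 2.26 min/unit


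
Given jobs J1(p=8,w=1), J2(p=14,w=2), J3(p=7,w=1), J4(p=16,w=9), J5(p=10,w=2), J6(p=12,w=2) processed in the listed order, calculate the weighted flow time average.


Completion times:
  J1: C=8, w×C=1×8=8
  J2: C=22, w×C=2×22=44
  J3: C=29, w×C=1×29=29
  J4: C=45, w×C=9×45=405
  J5: C=55, w×C=2×55=110
  J6: C=67, w×C=2×67=134
Sum w×C = 730
Sum w = 17
Weighted avg = 730/17
= 42.94


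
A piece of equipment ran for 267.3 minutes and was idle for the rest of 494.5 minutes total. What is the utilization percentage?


Utilization = busy / total × 100
= 267.3 / 494.5 × 100
= 54.1%


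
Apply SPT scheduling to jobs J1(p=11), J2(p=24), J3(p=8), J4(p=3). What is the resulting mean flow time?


SPT order: J4 → J3 → J1 → J2
Completion times:
  J4: C=3
  J3: C=11
  J1: C=22
  J2: C=46
Sum = 82, n = 4
Mean flow = 82/4
= 20.50


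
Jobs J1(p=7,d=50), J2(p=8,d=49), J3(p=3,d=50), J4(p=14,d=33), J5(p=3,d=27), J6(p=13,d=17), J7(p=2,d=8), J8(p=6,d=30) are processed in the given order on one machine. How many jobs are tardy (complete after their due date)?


Completion vs due date:
  J1: C=7, d=50 → on time
  J2: C=15, d=49 → on time
  J3: C=18, d=50 → on time
  J4: C=32, d=33 → on time
  J5: C=35, d=27 → TARDY
  J6: C=48, d=17 → TARDY
  J7: C=50, d=8 → TARDY
  J8: C=56, d=30 → TARDY
Tardy jobs: J5, J6, J7, J8
Count = 4


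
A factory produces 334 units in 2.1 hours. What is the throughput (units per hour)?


Throughput = units / time
= 334 / 2.1
= 159.0 units/hour


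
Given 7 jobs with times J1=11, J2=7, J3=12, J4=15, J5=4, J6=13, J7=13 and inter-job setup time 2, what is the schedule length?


Makespan = Σ processing + (n-1) × setup
= (11 + 7 + 12 + 15 + 4 + 13 + 13) + (7-1)×2
= 75 + 12
= 87 time units


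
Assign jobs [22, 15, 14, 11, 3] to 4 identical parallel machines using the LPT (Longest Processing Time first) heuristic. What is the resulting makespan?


Jobs (LPT sorted): [22, 15, 14, 11, 3]
Machines: 4
  J=22 → Machine 1 (load: 0+22=22)
  J=15 → Machine 2 (load: 0+15=15)
  J=14 → Machine 3 (load: 0+14=14)
  J=11 → Machine 4 (load: 0+11=11)
  J=3 → Machine 4 (load: 11+3=14)
Machine loads: [22, 15, 14, 14]
Makespan = max = 22 time units


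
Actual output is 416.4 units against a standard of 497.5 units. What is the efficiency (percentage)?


Efficiency = (actual / standard) × 100
= (416.4 / 497.5) × 100
= 83.7%


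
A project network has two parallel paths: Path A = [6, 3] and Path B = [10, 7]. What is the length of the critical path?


Path A: 6 + 3 = 9
Path B: 10 + 7 = 17
Critical path = longest = max(9, 17)
= 17 (Path B)


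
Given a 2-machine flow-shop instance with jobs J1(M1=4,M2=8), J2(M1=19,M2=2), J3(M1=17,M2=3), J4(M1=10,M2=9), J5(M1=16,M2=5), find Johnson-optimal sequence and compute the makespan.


Johnson's rule:
Group 1 (M1≤M2, sort by M1): ['J1']
Group 2 (M1>M2, sort desc M2): ['J4', 'J5', 'J3', 'J2']
Sequence: J1 → J4 → J5 → J3 → J2
Makespan calculation:
  J1: M1 done=4, M2 done=12
  J4: M1 done=14, M2 done=23
  J5: M1 done=30, M2 done=35
  J3: M1 done=47, M2 done=50
  J2: M1 done=66, M2 done=68
= Sequence: J1 → J4 → J5 → J3 → J2, Makespan: 68


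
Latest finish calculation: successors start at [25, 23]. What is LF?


LF = min of all successor start times
Successors start at: [25, 23]
LF = min(25, 23)
= 23


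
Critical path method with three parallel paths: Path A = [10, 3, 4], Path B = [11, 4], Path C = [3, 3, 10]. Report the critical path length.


Path A: 10 + 3 + 4 = 17
Path B: 11 + 4 = 15
Path C: 3 + 3 + 10 = 16
Critical path = longest = max(17, 15, 16)
= 17 (Path A)


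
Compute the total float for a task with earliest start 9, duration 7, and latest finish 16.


EF = ES + duration = 9 + 7 = 16
LS = LF - duration = 16 - 7 = 9
Total Float = LF - EF = 16 - 16
(or LS - ES = 9 - 9)
= 0


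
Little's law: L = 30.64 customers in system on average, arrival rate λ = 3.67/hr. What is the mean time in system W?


Little's law: L = λW → W = L / λ
= 30.64 / 3.67
= 8.35 hours


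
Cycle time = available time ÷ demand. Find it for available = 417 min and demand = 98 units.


Cycle time = available time / demand
= 417 / 98
= 4.26 min/unit


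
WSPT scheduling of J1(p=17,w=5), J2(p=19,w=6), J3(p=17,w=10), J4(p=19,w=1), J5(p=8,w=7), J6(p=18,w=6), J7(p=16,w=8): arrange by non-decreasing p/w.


WSPT (Smith's rule): sort by p/w ascending
  J5: p/w = 8/7 = 1.143
  J3: p/w = 17/10 = 1.700
  J7: p/w = 16/8 = 2.000
  J6: p/w = 18/6 = 3.000
  J2: p/w = 19/6 = 3.167
  J1: p/w = 17/5 = 3.400
  J4: p/w = 19/1 = 19.000
Order: J5 → J3 → J7 → J6 → J2 → J1 → J4


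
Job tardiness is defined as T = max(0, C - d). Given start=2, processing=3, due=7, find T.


Completion = start + processing = 2 + 3 = 5
Tardiness = max(0, C - d) = max(0, 5 - 7)
= max(0, -2)
= 0


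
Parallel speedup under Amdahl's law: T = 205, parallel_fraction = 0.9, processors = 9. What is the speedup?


Amdahl's law: T_p = T × ((1-p) + p/N)
= 205 × ((1-0.9) + 0.9/9)
= 205 × (0.10 + 0.1000)
= 205 × 0.2000
= 41.00
Speedup = 205/41.00
= 5.00×


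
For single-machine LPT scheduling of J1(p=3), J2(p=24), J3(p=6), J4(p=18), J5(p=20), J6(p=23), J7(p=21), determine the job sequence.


LPT: sort by longest processing time first
  J2: p=24
  J6: p=23
  J7: p=21
  J5: p=20
  J4: p=18
  J3: p=6
  J1: p=3
Order: J2 → J6 → J7 → J5 → J4 → J3 → J1


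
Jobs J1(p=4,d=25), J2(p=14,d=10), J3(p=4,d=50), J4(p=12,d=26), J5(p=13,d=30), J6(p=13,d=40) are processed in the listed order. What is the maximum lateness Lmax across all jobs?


Lateness per job (L = C - d):
  J1: C=4, d=25, L=-21
  J2: C=18, d=10, L=8
  J3: C=22, d=50, L=-28
  J4: C=34, d=26, L=8
  J5: C=47, d=30, L=17
  J6: C=60, d=40, L=20
Lmax = max(-21, 8, -28, 8, 17, 20)
= 20


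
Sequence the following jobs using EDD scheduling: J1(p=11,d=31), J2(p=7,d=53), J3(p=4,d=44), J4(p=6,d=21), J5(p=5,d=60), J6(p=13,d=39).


EDD: sort by earliest due date
  J4: d=21, p=6
  J1: d=31, p=11
  J6: d=39, p=13
  J3: d=44, p=4
  J2: d=53, p=7
  J5: d=60, p=5
Order: J4 → J1 → J6 → J3 → J2 → J5


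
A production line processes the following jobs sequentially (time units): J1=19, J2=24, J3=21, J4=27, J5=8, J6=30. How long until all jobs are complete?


Sequential makespan: sum all processing times
= 19 + 24 + 21 + 27 + 8 + 30
= 129 time units


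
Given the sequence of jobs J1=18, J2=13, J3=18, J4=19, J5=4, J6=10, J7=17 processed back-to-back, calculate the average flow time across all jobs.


Completion times:
  J1: completes at 18
  J2: completes at 31
  J3: completes at 49
  J4: completes at 68
  J5: completes at 72
  J6: completes at 82
  J7: completes at 99
Sum = 419
Average = 419/7
= 59.86


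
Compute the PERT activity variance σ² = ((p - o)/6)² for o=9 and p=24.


σ² = ((p - o) / 6)² = (p - o)² / 36
= (24 - 9)² / 36
= 15² / 36
= 225 / 36
= 6.2500


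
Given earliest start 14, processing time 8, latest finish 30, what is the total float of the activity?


EF = ES + duration = 14 + 8 = 22
LS = LF - duration = 30 - 8 = 22
Total Float = LF - EF = 30 - 22
(or LS - ES = 22 - 14)
= 8


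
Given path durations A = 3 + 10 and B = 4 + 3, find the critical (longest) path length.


Path A: 3 + 10 = 13
Path B: 4 + 3 = 7
Critical path = longest = max(13, 7)
= 13 (Path A)


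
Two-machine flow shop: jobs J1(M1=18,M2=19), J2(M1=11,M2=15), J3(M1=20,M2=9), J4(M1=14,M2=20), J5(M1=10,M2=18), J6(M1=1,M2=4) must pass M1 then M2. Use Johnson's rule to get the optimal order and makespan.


Johnson's rule:
Group 1 (M1≤M2, sort by M1): ['J6', 'J5', 'J2', 'J4', 'J1']
Group 2 (M1>M2, sort desc M2): ['J3']
Sequence: J6 → J5 → J2 → J4 → J1 → J3
Makespan calculation:
  J6: M1 done=1, M2 done=5
  J5: M1 done=11, M2 done=29
  J2: M1 done=22, M2 done=44
  J4: M1 done=36, M2 done=64
  J1: M1 done=54, M2 done=83
  J3: M1 done=74, M2 done=92
= Sequence: J6 → J5 → J2 → J4 → J1 → J3, Makespan: 92


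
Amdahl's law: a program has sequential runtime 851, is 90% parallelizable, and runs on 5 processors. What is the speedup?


Amdahl's law: T_p = T × ((1-p) + p/N)
= 851 × ((1-0.9) + 0.9/5)
= 851 × (0.10 + 0.1800)
= 851 × 0.2800
= 238.28
Speedup = 851/238.28
= 3.57×


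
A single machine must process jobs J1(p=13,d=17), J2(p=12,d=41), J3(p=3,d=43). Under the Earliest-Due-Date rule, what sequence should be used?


EDD: sort by earliest due date
  J1: d=17, p=13
  J2: d=41, p=12
  J3: d=43, p=3
Order: J1 → J2 → J3


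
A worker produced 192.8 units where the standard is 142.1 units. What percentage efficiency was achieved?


Efficiency = (actual / standard) × 100
= (192.8 / 142.1) × 100
= 135.7%


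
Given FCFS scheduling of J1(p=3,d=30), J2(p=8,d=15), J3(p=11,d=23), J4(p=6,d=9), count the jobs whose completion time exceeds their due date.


Completion vs due date:
  J1: C=3, d=30 → on time
  J2: C=11, d=15 → on time
  J3: C=22, d=23 → on time
  J4: C=28, d=9 → TARDY
Tardy jobs: J4
Count = 1


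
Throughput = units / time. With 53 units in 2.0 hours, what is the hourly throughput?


Throughput = units / time
= 53 / 2.0
= 26.5 units/hour


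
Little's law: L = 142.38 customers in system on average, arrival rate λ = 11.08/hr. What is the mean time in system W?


Little's law: L = λW → W = L / λ
= 142.38 / 11.08
= 12.85 hours


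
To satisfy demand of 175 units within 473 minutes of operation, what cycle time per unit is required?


Cycle time = available time / demand
= 473 / 175
= 2.70 min/unit


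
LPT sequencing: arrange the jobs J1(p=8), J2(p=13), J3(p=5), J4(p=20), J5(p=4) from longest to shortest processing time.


LPT: sort by longest processing time first
  J4: p=20
  J2: p=13
  J1: p=8
  J3: p=5
  J5: p=4
Order: J4 → J2 → J1 → J3 → J5


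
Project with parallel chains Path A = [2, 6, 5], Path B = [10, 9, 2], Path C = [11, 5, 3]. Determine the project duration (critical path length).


Path A: 2 + 6 + 5 = 13
Path B: 10 + 9 + 2 = 21
Path C: 11 + 5 + 3 = 19
Critical path = longest = max(13, 21, 19)
= 21 (Path B)


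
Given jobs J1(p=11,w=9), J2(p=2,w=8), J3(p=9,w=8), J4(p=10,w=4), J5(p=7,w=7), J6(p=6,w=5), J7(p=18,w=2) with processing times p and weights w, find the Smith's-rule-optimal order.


WSPT (Smith's rule): sort by p/w ascending
  J2: p/w = 2/8 = 0.250
  J5: p/w = 7/7 = 1.000
  J3: p/w = 9/8 = 1.125
  J6: p/w = 6/5 = 1.200
  J1: p/w = 11/9 = 1.222
  J4: p/w = 10/4 = 2.500
  J7: p/w = 18/2 = 9.000
Order: J2 → J5 → J3 → J6 → J1 → J4 → J7


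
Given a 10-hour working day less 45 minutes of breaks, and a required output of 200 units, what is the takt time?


Available = 10×60 - 45 = 555 min
Takt time = 555 / 200
= 2.77 min/unit


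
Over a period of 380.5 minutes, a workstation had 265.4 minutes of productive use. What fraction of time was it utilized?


Utilization = busy / total × 100
= 265.4 / 380.5 × 100
= 69.8%


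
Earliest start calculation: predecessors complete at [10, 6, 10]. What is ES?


ES = max of all predecessor completion times
Predecessors: [10, 6, 10]
ES = max(10, 6, 10)
= 10


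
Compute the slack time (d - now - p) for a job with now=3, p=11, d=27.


Slack = due - current_time - processing
= 27 - 3 - 11
= 13


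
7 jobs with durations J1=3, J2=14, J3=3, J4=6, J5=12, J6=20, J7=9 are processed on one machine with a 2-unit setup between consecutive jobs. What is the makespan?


Makespan = Σ processing + (n-1) × setup
= (3 + 14 + 3 + 6 + 12 + 20 + 9) + (7-1)×2
= 67 + 12
= 79 time units


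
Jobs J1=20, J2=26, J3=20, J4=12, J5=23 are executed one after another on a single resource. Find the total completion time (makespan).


Sequential makespan: sum all processing times
= 20 + 26 + 20 + 12 + 23
= 101 time units


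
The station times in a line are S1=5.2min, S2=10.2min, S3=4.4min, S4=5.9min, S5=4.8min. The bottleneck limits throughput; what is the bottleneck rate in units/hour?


Bottleneck = longest station time
Station times: [5.2, 10.2, 4.4, 5.9, 4.8]
Max = 10.2 min
Rate = 60 / 10.2
= 5.88 units/hour (bottleneck: 10.2min)


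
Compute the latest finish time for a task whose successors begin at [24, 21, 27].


LF = min of all successor start times
Successors start at: [24, 21, 27]
LF = min(24, 21, 27)
= 21


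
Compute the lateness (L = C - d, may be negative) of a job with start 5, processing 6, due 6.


Completion = 5 + 6 = 11
Lateness = C - d = 11 - 6
= 5


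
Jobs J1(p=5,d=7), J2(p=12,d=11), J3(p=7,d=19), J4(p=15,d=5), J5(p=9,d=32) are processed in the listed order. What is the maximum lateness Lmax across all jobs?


Lateness per job (L = C - d):
  J1: C=5, d=7, L=-2
  J2: C=17, d=11, L=6
  J3: C=24, d=19, L=5
  J4: C=39, d=5, L=34
  J5: C=48, d=32, L=16
Lmax = max(-2, 6, 5, 34, 16)
= 34


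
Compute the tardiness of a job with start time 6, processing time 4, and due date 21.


Completion = start + processing = 6 + 4 = 10
Tardiness = max(0, C - d) = max(0, 10 - 21)
= max(0, -11)
= 0


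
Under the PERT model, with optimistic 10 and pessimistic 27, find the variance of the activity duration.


σ² = ((p - o) / 6)² = (p - o)² / 36
= (27 - 10)² / 36
= 17² / 36
= 289 / 36
= 8.0278


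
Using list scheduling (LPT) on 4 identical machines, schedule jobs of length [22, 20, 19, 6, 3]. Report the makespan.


Jobs (LPT sorted): [22, 20, 19, 6, 3]
Machines: 4
  J=22 → Machine 1 (load: 0+22=22)
  J=20 → Machine 2 (load: 0+20=20)
  J=19 → Machine 3 (load: 0+19=19)
  J=6 → Machine 4 (load: 0+6=6)
  J=3 → Machine 4 (load: 6+3=9)
Machine loads: [22, 20, 19, 9]
Makespan = max = 22 time units


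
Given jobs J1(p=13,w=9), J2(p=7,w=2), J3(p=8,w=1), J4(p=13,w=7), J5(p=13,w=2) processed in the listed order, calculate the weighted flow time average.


Completion times:
  J1: C=13, w×C=9×13=117
  J2: C=20, w×C=2×20=40
  J3: C=28, w×C=1×28=28
  J4: C=41, w×C=7×41=287
  J5: C=54, w×C=2×54=108
Sum w×C = 580
Sum w = 21
Weighted avg = 580/21
= 27.62


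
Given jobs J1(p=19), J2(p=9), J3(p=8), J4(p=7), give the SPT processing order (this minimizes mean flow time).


SPT: sort by shortest processing time
  J4: p=7
  J3: p=8
  J2: p=9
  J1: p=19
Order: J4 → J3 → J2 → J1


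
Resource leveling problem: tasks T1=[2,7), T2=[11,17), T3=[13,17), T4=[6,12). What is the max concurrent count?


Check each time point for overlaps:
  t=6: 2 tasks active (T1, T4)
Max concurrent = 2


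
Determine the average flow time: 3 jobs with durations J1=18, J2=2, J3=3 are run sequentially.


Completion times:
  J1: completes at 18
  J2: completes at 20
  J3: completes at 23
Sum = 61
Average = 61/3
= 20.33


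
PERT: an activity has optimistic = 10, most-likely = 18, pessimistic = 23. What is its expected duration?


te = (o + 4m + p) / 6
= (10 + 4×18 + 23) / 6
= (10 + 72 + 23) / 6
= 105 / 6
= 17.50


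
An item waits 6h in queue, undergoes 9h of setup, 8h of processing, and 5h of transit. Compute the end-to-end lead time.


Lead time = queue + setup + processing + transit
= 6 + 9 + 8 + 5
= 28 hours


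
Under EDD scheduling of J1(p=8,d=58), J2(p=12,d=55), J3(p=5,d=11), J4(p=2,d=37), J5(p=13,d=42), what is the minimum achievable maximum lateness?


EDD order: J3 → J4 → J5 → J2 → J1
Completion and lateness:
  J3: C=5, d=11, L=5-11=-6
  J4: C=7, d=37, L=7-37=-30
  J5: C=20, d=42, L=20-42=-22
  J2: C=32, d=55, L=32-55=-23
  J1: C=40, d=58, L=40-58=-18
Lmax = max(-6, -30, -22, -23, -18)
= -6


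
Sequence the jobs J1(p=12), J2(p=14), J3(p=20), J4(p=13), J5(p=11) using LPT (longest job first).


LPT: sort by longest processing time first
  J3: p=20
  J2: p=14
  J4: p=13
  J1: p=12
  J5: p=11
Order: J3 → J2 → J4 → J1 → J5


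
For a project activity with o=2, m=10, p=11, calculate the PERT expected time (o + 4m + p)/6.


te = (o + 4m + p) / 6
= (2 + 4×10 + 11) / 6
= (2 + 40 + 11) / 6
= 53 / 6
= 8.83


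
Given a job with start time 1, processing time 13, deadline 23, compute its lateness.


Completion = 1 + 13 = 14
Lateness = C - d = 14 - 23
= -9


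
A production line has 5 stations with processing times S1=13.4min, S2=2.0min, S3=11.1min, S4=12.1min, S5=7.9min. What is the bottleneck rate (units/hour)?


Bottleneck = longest station time
Station times: [13.4, 2.0, 11.1, 12.1, 7.9]
Max = 13.4 min
Rate = 60 / 13.4
= 4.48 units/hour (bottleneck: 13.4min)


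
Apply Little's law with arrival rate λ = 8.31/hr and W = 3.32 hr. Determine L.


Little's law: L = λ × W
= 8.31 × 3.32
= 27.59


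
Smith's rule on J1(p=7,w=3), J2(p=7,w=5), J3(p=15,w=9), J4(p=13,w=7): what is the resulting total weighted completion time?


WSPT order (by p/w): J2 → J3 → J4 → J1
  J2: C=7, w·C=5×7=35
  J3: C=22, w·C=9×22=198
  J4: C=35, w·C=7×35=245
  J1: C=42, w·C=3×42=126
Σ w·C = 604
= 604


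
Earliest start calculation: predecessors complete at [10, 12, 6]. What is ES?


ES = max of all predecessor completion times
Predecessors: [10, 12, 6]
ES = max(10, 12, 6)
= 12


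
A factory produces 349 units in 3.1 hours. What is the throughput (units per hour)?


Throughput = units / time
= 349 / 3.1
= 112.6 units/hour


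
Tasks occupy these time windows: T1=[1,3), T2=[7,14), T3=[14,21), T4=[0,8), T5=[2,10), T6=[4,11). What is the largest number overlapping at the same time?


Check each time point for overlaps:
  t=7: 4 tasks active (T2, T4, T5, T6)
Max concurrent = 4


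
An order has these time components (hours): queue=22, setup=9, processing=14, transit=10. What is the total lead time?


Lead time = queue + setup + processing + transit
= 22 + 9 + 14 + 10
= 55 hours


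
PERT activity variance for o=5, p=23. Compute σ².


σ² = ((p - o) / 6)² = (p - o)² / 36
= (23 - 5)² / 36
= 18² / 36
= 324 / 36
= 9.0000


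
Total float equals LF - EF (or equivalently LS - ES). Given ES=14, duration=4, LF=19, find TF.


EF = ES + duration = 14 + 4 = 18
LS = LF - duration = 19 - 4 = 15
Total Float = LF - EF = 19 - 18
(or LS - ES = 15 - 14)
= 1


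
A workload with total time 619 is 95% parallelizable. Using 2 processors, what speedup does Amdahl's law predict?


Amdahl's law: T_p = T × ((1-p) + p/N)
= 619 × ((1-0.95) + 0.95/2)
= 619 × (0.05 + 0.4750)
= 619 × 0.5250
= 324.98
Speedup = 619/324.98
= 1.90×


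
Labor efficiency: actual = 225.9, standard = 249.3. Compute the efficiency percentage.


Efficiency = (actual / standard) × 100
= (225.9 / 249.3) × 100
= 90.6%


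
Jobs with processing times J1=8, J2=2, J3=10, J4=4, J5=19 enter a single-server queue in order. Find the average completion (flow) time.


Completion times:
  J1: completes at 8
  J2: completes at 10
  J3: completes at 20
  J4: completes at 24
  J5: completes at 43
Sum = 105
Average = 105/5
= 21.00


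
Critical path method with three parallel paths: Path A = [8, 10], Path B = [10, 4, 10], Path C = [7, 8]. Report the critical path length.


Path A: 8 + 10 = 18
Path B: 10 + 4 + 10 = 24
Path C: 7 + 8 = 15
Critical path = longest = max(18, 24, 15)
= 24 (Path B)


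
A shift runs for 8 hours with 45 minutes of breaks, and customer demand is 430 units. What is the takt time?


Available = 8×60 - 45 = 435 min
Takt time = 435 / 430
= 1.01 min/unit


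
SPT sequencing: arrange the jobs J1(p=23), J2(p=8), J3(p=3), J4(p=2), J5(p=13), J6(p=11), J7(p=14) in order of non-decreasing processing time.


SPT: sort by shortest processing time
  J4: p=2
  J3: p=3
  J2: p=8
  J6: p=11
  J5: p=13
  J7: p=14
  J1: p=23
Order: J4 → J3 → J2 → J6 → J5 → J7 → J1
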